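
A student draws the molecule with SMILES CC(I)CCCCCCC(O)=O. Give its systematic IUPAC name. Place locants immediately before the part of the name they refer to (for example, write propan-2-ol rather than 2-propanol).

The longest chain bearing the –COOH group is 9 carbons long (nonane).
The principal characteristic group is a carboxylic acid (terminal –COOH), named with the suffix -oic acid.
Choose the numbering such that the carboxylic acid carbon is C-1 by definition.
That gives an iodo group at C-8.
Putting it together: 8-iodononanoic acid.

8-iodononanoic acid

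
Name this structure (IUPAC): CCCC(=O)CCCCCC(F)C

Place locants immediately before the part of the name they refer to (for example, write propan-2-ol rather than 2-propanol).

Counting along the main chain through the carbonyl gives 11 carbons: the parent is undecane.
The highest-priority functional group is a ketone (C=O on an internal carbon), so the name ends in -one.
The numbering direction is chosen so that numbering from this end puts the carbonyl group at C-4 rather than C-8.
This places the carbonyl at C-4; a fluoro group at C-10.
Putting it together: 10-fluoroundecan-4-one.

10-fluoroundecan-4-one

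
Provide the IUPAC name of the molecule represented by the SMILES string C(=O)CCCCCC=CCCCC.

Counting along the main chain through the –CHO group and the multiple bond gives 12 carbons: the parent is dodecane.
An aldehyde (terminal –CHO) is the principal characteristic group, giving the suffix -al.
The chain contains a C=C double bond, so the unsaturation ending is -ene.
Choose the numbering such that the aldehyde carbon is C-1 by definition.
With this numbering: the double bond between C-7 and C-8.
Assembling the pieces gives dodec-7-enal.

dodec-7-enal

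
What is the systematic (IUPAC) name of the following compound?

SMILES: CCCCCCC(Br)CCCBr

The parent chain contains 10 carbons (decane).
Number the chain so that the substituent locant set {1,4} is lower than {7,10} at the first point of difference.
That gives bromo groups at C-1 and C-4.
The name is 1,4-dibromodecane.

1,4-dibromodecane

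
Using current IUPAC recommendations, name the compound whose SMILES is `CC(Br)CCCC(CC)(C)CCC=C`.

9-bromo-5-ethyl-5-methyldec-1-ene

The longest carbon chain that includes the multiple bond has 10 carbons, so the parent hydride is decane.
There is one C=C double bond, indicated by the ending -ene.
Choose the numbering such that numbering from this end puts the double bond at C-1 rather than C-9.
That gives the double bond between C-1 and C-2; a bromo group at C-9; an ethyl group at C-5; a methyl group at C-5.
The substituents are ordered alphabetically, ignoring any di-/tri- multipliers.
Putting it together: 9-bromo-5-ethyl-5-methyldec-1-ene.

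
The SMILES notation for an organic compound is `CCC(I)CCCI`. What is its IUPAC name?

1,4-diiodohexane

The longest carbon chain is 6 atoms: the parent is hexane.
Number the chain so that the substituent locant set {1,4} is lower than {3,6} at the first point of difference.
With this numbering: iodo groups at C-1 and C-4.
Putting it together: 1,4-diiodohexane.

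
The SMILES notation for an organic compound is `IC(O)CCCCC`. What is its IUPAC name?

1-iodohexan-1-ol

The longest chain bearing the –OH group is 6 carbons long (hexane).
An alcohol (–OH) is the principal characteristic group, giving the suffix -ol.
The numbering direction is chosen so that numbering from this end puts the hydroxyl group at C-1 rather than C-6.
With this numbering: the hydroxyl at C-1; an iodo group at C-1.
Assembling the pieces gives 1-iodohexan-1-ol.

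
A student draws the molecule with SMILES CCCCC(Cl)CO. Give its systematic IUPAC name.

The longest carbon chain that includes the –OH group has 6 carbons, so the parent hydride is hexane.
The highest-priority functional group is an alcohol (–OH), so the name ends in -ol.
The numbering direction is chosen so that numbering from this end puts the hydroxyl group at C-1 rather than C-6.
This places the hydroxyl at C-1; a chloro group at C-2.
The name is 2-chlorohexan-1-ol.

2-chlorohexan-1-ol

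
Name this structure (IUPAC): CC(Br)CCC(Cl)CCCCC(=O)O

9-bromo-6-chlorodecanoic acid

Counting along the main chain through the –COOH group gives 10 carbons: the parent is decane.
A carboxylic acid (terminal –COOH) is the principal characteristic group, giving the suffix -oic acid.
Choose the numbering such that the carboxylic acid carbon is C-1 by definition.
This places a bromo group at C-9; a chloro group at C-6.
Prefixes are listed alphabetically: bromo, chloro.
Assembling the pieces gives 9-bromo-6-chlorodecanoic acid.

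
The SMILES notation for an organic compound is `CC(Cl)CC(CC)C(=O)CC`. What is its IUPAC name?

6-chloro-4-ethylheptan-3-one

The longest chain bearing the carbonyl is 7 carbons long (heptane).
A ketone (C=O on an internal carbon) is the principal characteristic group, giving the suffix -one.
Choose the numbering such that numbering from this end puts the carbonyl group at C-3 rather than C-5.
That gives the carbonyl at C-3; a chloro group at C-6; an ethyl group at C-4.
Substituent prefixes are cited in alphabetical order (multiplying prefixes like di-/tri- are ignored for ordering).
The name is 6-chloro-4-ethylheptan-3-one.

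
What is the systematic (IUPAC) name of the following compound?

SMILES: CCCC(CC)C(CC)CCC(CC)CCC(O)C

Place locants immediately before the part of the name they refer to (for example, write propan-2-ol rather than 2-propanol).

The longest carbon chain that includes the –OH group has 12 carbons, so the parent hydride is dodecane.
An alcohol (–OH) is the principal characteristic group, giving the suffix -ol.
Number the chain so that numbering from this end puts the hydroxyl group at C-2 rather than C-11.
That gives the hydroxyl at C-2; ethyl groups at C-5 and C-8 and C-9.
Assembling the pieces gives 5,8,9-triethyldodecan-2-ol.

5,8,9-triethyldodecan-2-ol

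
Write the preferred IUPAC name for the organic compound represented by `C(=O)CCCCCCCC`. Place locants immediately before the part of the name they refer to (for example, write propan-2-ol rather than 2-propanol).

The longest chain bearing the –CHO group is 9 carbons long (nonane).
An aldehyde (terminal –CHO) is the principal characteristic group, giving the suffix -al.
Number the chain so that the aldehyde carbon is C-1 by definition.
Putting it together: nonanal.

nonanal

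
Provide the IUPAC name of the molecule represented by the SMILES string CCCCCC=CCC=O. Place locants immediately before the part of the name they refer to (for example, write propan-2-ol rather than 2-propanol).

The longest chain bearing the –CHO group and the multiple bond is 9 carbons long (nonane).
An aldehyde (terminal –CHO) is the principal characteristic group, giving the suffix -al.
The chain contains a C=C double bond, so the unsaturation ending is -ene.
Number the chain so that the aldehyde carbon is C-1 by definition.
This places the double bond between C-3 and C-4.
Assembling the pieces gives non-3-enal.

non-3-enal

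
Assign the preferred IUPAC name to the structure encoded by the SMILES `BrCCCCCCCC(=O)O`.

8-bromooctanoic acid

The longest carbon chain that includes the –COOH group has 8 carbons, so the parent hydride is octane.
The principal characteristic group is a carboxylic acid (terminal –COOH), named with the suffix -oic acid.
Choose the numbering such that the carboxylic acid carbon is C-1 by definition.
That gives a bromo group at C-8.
Putting it together: 8-bromooctanoic acid.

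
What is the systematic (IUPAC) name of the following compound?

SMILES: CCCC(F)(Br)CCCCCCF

7-bromo-1,7-difluorodecane

The parent chain contains 10 carbons (decane).
Choose the numbering such that the substituent locant set {1,7,7} is lower than {4,4,10} at the first point of difference.
This places a bromo group at C-7; fluoro groups at C-1 and C-7.
Prefixes are listed alphabetically: bromo, fluoro.
Putting it together: 7-bromo-1,7-difluorodecane.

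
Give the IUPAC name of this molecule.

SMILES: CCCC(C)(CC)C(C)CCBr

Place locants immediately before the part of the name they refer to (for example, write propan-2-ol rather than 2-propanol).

The parent chain contains 7 carbons (heptane).
The numbering direction is chosen so that the substituent locant set {1,3,4,4} is lower than {4,4,5,7} at the first point of difference.
With this numbering: a bromo group at C-1; an ethyl group at C-4; methyl groups at C-3 and C-4.
Substituent prefixes are cited in alphabetical order (multiplying prefixes like di-/tri- are ignored for ordering).
Assembling the pieces gives 1-bromo-4-ethyl-3,4-dimethylheptane.

1-bromo-4-ethyl-3,4-dimethylheptane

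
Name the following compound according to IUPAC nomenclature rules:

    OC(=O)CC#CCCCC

oct-3-ynoic acid

The longest carbon chain that includes the –COOH group and the multiple bond has 8 carbons, so the parent hydride is octane.
A carboxylic acid (terminal –COOH) is the principal characteristic group, giving the suffix -oic acid.
There is one C≡C triple bond, indicated by the ending -yne.
Choose the numbering such that the carboxylic acid carbon is C-1 by definition.
With this numbering: the triple bond between C-3 and C-4.
Assembling the pieces gives oct-3-ynoic acid.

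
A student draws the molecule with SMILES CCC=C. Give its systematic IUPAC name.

Counting along the main chain through the multiple bond gives 4 carbons: the parent is butane.
There is one C=C double bond, indicated by the ending -ene.
Choose the numbering such that numbering from this end puts the double bond at C-1 rather than C-3.
This places the double bond between C-1 and C-2.
The name is but-1-ene.

but-1-ene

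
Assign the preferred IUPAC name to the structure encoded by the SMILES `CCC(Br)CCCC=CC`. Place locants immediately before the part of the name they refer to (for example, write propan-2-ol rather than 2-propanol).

Counting along the main chain through the multiple bond gives 9 carbons: the parent is nonane.
There is one C=C double bond, indicated by the ending -ene.
Choose the numbering such that numbering from this end puts the double bond at C-2 rather than C-7.
That gives the double bond between C-2 and C-3; a bromo group at C-7.
Putting it together: 7-bromonon-2-ene.

7-bromonon-2-ene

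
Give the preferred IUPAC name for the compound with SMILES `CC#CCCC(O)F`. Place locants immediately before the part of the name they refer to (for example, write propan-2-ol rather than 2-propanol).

1-fluorohex-4-yn-1-ol

The longest chain bearing the –OH group and the multiple bond is 6 carbons long (hexane).
The principal characteristic group is an alcohol (–OH), named with the suffix -ol.
A C≡C triple bond in the chain gives the infix -yne-.
Choose the numbering such that numbering from this end puts the hydroxyl group at C-1 rather than C-6.
This places the hydroxyl at C-1; the triple bond between C-4 and C-5; a fluoro group at C-1.
Putting it together: 1-fluorohex-4-yn-1-ol.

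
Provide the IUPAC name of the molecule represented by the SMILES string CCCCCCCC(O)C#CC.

The longest chain bearing the –OH group and the multiple bond is 11 carbons long (undecane).
The highest-priority functional group is an alcohol (–OH), so the name ends in -ol.
There is one C≡C triple bond, indicated by the ending -yne.
Number the chain so that numbering from this end puts the hydroxyl group at C-4 rather than C-8.
This places the hydroxyl at C-4; the triple bond between C-2 and C-3.
Putting it together: undec-2-yn-4-ol.

undec-2-yn-4-ol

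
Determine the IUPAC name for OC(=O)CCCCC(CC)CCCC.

6-ethyldecanoic acid

Counting along the main chain through the –COOH group gives 10 carbons: the parent is decane.
A carboxylic acid (terminal –COOH) is the principal characteristic group, giving the suffix -oic acid.
The numbering direction is chosen so that the carboxylic acid carbon is C-1 by definition.
This places an ethyl group at C-6.
The name is 6-ethyldecanoic acid.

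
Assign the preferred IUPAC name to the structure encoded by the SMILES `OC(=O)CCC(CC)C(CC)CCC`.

4,5-diethyloctanoic acid

The longest chain bearing the –COOH group is 8 carbons long (octane).
The principal characteristic group is a carboxylic acid (terminal –COOH), named with the suffix -oic acid.
Choose the numbering such that the carboxylic acid carbon is C-1 by definition.
This places ethyl groups at C-4 and C-5.
Assembling the pieces gives 4,5-diethyloctanoic acid.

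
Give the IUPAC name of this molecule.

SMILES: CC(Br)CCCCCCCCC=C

The longest chain bearing the multiple bond is 12 carbons long (dodecane).
A C=C double bond in the chain gives the infix -ene-.
The numbering direction is chosen so that numbering from this end puts the double bond at C-1 rather than C-11.
That gives the double bond between C-1 and C-2; a bromo group at C-11.
Assembling the pieces gives 11-bromododec-1-ene.

11-bromododec-1-ene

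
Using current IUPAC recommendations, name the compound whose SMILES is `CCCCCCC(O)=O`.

heptanoic acid

The longest chain bearing the –COOH group is 7 carbons long (heptane).
A carboxylic acid (terminal –COOH) is the principal characteristic group, giving the suffix -oic acid.
Choose the numbering such that the carboxylic acid carbon is C-1 by definition.
Putting it together: heptanoic acid.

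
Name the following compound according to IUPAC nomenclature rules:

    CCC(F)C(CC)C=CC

Counting along the main chain through the multiple bond gives 7 carbons: the parent is heptane.
A C=C double bond in the chain gives the infix -ene-.
Number the chain so that numbering from this end puts the double bond at C-2 rather than C-5.
This places the double bond between C-2 and C-3; an ethyl group at C-4; a fluoro group at C-5.
The substituents are ordered alphabetically, ignoring any di-/tri- multipliers.
Putting it together: 4-ethyl-5-fluorohept-2-ene.

4-ethyl-5-fluorohept-2-ene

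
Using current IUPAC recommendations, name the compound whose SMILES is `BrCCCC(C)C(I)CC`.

1-bromo-5-iodo-4-methylheptane

The longest carbon chain is 7 atoms: the parent is heptane.
Number the chain so that the substituent locant set {1,4,5} is lower than {3,4,7} at the first point of difference.
With this numbering: a bromo group at C-1; an iodo group at C-5; a methyl group at C-4.
The substituents are ordered alphabetically, ignoring any di-/tri- multipliers.
The name is 1-bromo-5-iodo-4-methylheptane.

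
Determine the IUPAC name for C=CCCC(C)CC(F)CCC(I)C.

Counting along the main chain through the multiple bond gives 11 carbons: the parent is undecane.
The chain contains a C=C double bond, so the unsaturation ending is -ene.
Choose the numbering such that numbering from this end puts the double bond at C-1 rather than C-10.
With this numbering: the double bond between C-1 and C-2; a fluoro group at C-7; an iodo group at C-10; a methyl group at C-5.
Substituent prefixes are cited in alphabetical order (multiplying prefixes like di-/tri- are ignored for ordering).
Putting it together: 7-fluoro-10-iodo-5-methylundec-1-ene.

7-fluoro-10-iodo-5-methylundec-1-ene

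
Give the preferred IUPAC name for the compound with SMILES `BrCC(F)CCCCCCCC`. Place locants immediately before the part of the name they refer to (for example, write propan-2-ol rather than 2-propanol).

The parent chain contains 10 carbons (decane).
Number the chain so that the substituent locant set {1,2} is lower than {9,10} at the first point of difference.
With this numbering: a bromo group at C-1; a fluoro group at C-2.
Substituent prefixes are cited in alphabetical order (multiplying prefixes like di-/tri- are ignored for ordering).
Putting it together: 1-bromo-2-fluorodecane.

1-bromo-2-fluorodecane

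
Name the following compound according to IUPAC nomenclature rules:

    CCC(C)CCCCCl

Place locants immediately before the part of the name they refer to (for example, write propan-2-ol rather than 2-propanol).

1-chloro-5-methylheptane

The longest carbon chain is 7 atoms: the parent is heptane.
Number the chain so that the substituent locant set {1,5} is lower than {3,7} at the first point of difference.
This places a chloro group at C-1; a methyl group at C-5.
The substituents are ordered alphabetically, ignoring any di-/tri- multipliers.
Putting it together: 1-chloro-5-methylheptane.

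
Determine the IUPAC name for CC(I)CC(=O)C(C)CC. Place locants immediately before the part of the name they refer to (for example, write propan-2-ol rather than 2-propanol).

2-iodo-5-methylheptan-4-one

The longest chain bearing the carbonyl is 7 carbons long (heptane).
A ketone (C=O on an internal carbon) is the principal characteristic group, giving the suffix -one.
Choose the numbering such that the substituent locant set {2,5} is lower than {3,6} at the first point of difference.
This places the carbonyl at C-4; an iodo group at C-2; a methyl group at C-5.
Substituent prefixes are cited in alphabetical order (multiplying prefixes like di-/tri- are ignored for ordering).
Assembling the pieces gives 2-iodo-5-methylheptan-4-one.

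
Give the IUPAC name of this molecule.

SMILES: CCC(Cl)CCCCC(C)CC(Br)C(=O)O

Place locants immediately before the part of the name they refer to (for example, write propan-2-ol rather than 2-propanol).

The longest carbon chain that includes the –COOH group has 11 carbons, so the parent hydride is undecane.
A carboxylic acid (terminal –COOH) is the principal characteristic group, giving the suffix -oic acid.
Number the chain so that the carboxylic acid carbon is C-1 by definition.
This places a bromo group at C-2; a chloro group at C-9; a methyl group at C-4.
Substituent prefixes are cited in alphabetical order (multiplying prefixes like di-/tri- are ignored for ordering).
Assembling the pieces gives 2-bromo-9-chloro-4-methylundecanoic acid.

2-bromo-9-chloro-4-methylundecanoic acid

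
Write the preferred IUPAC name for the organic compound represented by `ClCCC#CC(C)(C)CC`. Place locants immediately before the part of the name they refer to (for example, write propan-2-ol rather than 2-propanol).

1-chloro-5,5-dimethylhept-3-yne

The longest carbon chain that includes the multiple bond has 7 carbons, so the parent hydride is heptane.
The chain contains a C≡C triple bond, so the unsaturation ending is -yne.
Choose the numbering such that numbering from this end puts the triple bond at C-3 rather than C-4.
That gives the triple bond between C-3 and C-4; a chloro group at C-1; two methyl groups at C-5.
Prefixes are listed alphabetically: chloro, methyl.
Assembling the pieces gives 1-chloro-5,5-dimethylhept-3-yne.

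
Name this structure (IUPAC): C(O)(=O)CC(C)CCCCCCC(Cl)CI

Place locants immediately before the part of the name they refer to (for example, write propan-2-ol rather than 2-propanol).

The longest chain bearing the –COOH group is 11 carbons long (undecane).
A carboxylic acid (terminal –COOH) is the principal characteristic group, giving the suffix -oic acid.
The numbering direction is chosen so that the carboxylic acid carbon is C-1 by definition.
This places a chloro group at C-10; an iodo group at C-11; a methyl group at C-3.
Prefixes are listed alphabetically: chloro, iodo, methyl.
Putting it together: 10-chloro-11-iodo-3-methylundecanoic acid.

10-chloro-11-iodo-3-methylundecanoic acid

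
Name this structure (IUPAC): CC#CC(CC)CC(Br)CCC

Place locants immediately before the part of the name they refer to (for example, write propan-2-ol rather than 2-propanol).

6-bromo-4-ethylnon-2-yne

The longest chain bearing the multiple bond is 9 carbons long (nonane).
There is one C≡C triple bond, indicated by the ending -yne.
Number the chain so that numbering from this end puts the triple bond at C-2 rather than C-7.
This places the triple bond between C-2 and C-3; a bromo group at C-6; an ethyl group at C-4.
Substituent prefixes are cited in alphabetical order (multiplying prefixes like di-/tri- are ignored for ordering).
Assembling the pieces gives 6-bromo-4-ethylnon-2-yne.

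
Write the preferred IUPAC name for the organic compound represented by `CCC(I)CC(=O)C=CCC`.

7-iodonon-3-en-5-one

Counting along the main chain through the carbonyl and the multiple bond gives 9 carbons: the parent is nonane.
The principal characteristic group is a ketone (C=O on an internal carbon), named with the suffix -one.
A C=C double bond in the chain gives the infix -ene-.
Choose the numbering such that numbering from this end puts the double bond at C-3 rather than C-6.
This places the carbonyl at C-5; the double bond between C-3 and C-4; an iodo group at C-7.
Putting it together: 7-iodonon-3-en-5-one.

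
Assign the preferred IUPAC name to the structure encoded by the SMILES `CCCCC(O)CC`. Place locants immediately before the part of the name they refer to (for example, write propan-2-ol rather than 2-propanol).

heptan-3-ol

The longest carbon chain that includes the –OH group has 7 carbons, so the parent hydride is heptane.
An alcohol (–OH) is the principal characteristic group, giving the suffix -ol.
Number the chain so that numbering from this end puts the hydroxyl group at C-3 rather than C-5.
This places the hydroxyl at C-3.
Assembling the pieces gives heptan-3-ol.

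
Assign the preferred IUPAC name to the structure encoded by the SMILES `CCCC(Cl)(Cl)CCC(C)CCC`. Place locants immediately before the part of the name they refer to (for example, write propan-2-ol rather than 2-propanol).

4,4-dichloro-7-methyldecane

The longest carbon chain is 10 atoms: the parent is decane.
The numbering direction is chosen so that the substituent locant set {4,4,7} is lower than {4,7,7} at the first point of difference.
This places two chloro groups at C-4; a methyl group at C-7.
The substituents are ordered alphabetically, ignoring any di-/tri- multipliers.
The name is 4,4-dichloro-7-methyldecane.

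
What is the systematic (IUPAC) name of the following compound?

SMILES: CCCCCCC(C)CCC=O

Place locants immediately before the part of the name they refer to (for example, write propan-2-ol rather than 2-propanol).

Counting along the main chain through the –CHO group gives 10 carbons: the parent is decane.
The principal characteristic group is an aldehyde (terminal –CHO), named with the suffix -al.
Choose the numbering such that the aldehyde carbon is C-1 by definition.
That gives a methyl group at C-4.
The name is 4-methyldecanal.

4-methyldecanal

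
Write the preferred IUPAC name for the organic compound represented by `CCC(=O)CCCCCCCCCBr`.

12-bromododecan-3-one

The longest carbon chain that includes the carbonyl has 12 carbons, so the parent hydride is dodecane.
A ketone (C=O on an internal carbon) is the principal characteristic group, giving the suffix -one.
Number the chain so that numbering from this end puts the carbonyl group at C-3 rather than C-10.
This places the carbonyl at C-3; a bromo group at C-12.
The name is 12-bromododecan-3-one.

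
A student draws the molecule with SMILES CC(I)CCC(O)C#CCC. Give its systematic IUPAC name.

8-iodonon-3-yn-5-ol

The longest carbon chain that includes the –OH group and the multiple bond has 9 carbons, so the parent hydride is nonane.
An alcohol (–OH) is the principal characteristic group, giving the suffix -ol.
The chain contains a C≡C triple bond, so the unsaturation ending is -yne.
The numbering direction is chosen so that numbering from this end puts the triple bond at C-3 rather than C-6.
With this numbering: the hydroxyl at C-5; the triple bond between C-3 and C-4; an iodo group at C-8.
Assembling the pieces gives 8-iodonon-3-yn-5-ol.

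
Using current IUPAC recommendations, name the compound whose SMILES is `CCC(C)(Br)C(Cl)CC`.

The longest continuous carbon chain has 6 atoms, so the parent hydride is hexane.
Number the chain so that the substituent locant set {3,3,4} is lower than {3,4,4} at the first point of difference.
This places a bromo group at C-3; a chloro group at C-4; a methyl group at C-3.
Substituent prefixes are cited in alphabetical order (multiplying prefixes like di-/tri- are ignored for ordering).
Putting it together: 3-bromo-4-chloro-3-methylhexane.

3-bromo-4-chloro-3-methylhexane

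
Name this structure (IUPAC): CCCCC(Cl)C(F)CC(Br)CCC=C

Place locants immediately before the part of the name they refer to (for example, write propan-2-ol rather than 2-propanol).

5-bromo-8-chloro-7-fluorododec-1-ene

Counting along the main chain through the multiple bond gives 12 carbons: the parent is dodecane.
The chain contains a C=C double bond, so the unsaturation ending is -ene.
Choose the numbering such that numbering from this end puts the double bond at C-1 rather than C-11.
With this numbering: the double bond between C-1 and C-2; a bromo group at C-5; a chloro group at C-8; a fluoro group at C-7.
Substituent prefixes are cited in alphabetical order (multiplying prefixes like di-/tri- are ignored for ordering).
Putting it together: 5-bromo-8-chloro-7-fluorododec-1-ene.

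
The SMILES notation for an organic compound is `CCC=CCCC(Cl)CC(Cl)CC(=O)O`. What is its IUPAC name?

3,5-dichloroundec-8-enoic acid

Counting along the main chain through the –COOH group and the multiple bond gives 11 carbons: the parent is undecane.
The highest-priority functional group is a carboxylic acid (terminal –COOH), so the name ends in -oic acid.
The chain contains a C=C double bond, so the unsaturation ending is -ene.
Number the chain so that the carboxylic acid carbon is C-1 by definition.
With this numbering: the double bond between C-8 and C-9; chloro groups at C-3 and C-5.
The name is 3,5-dichloroundec-8-enoic acid.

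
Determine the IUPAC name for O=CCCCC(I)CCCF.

The longest chain bearing the –CHO group is 8 carbons long (octane).
The principal characteristic group is an aldehyde (terminal –CHO), named with the suffix -al.
Number the chain so that the aldehyde carbon is C-1 by definition.
That gives a fluoro group at C-8; an iodo group at C-5.
Prefixes are listed alphabetically: fluoro, iodo.
Putting it together: 8-fluoro-5-iodooctanal.

8-fluoro-5-iodooctanal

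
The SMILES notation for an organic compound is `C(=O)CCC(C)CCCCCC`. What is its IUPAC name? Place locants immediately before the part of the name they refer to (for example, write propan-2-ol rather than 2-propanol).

4-methyldecanal

Counting along the main chain through the –CHO group gives 10 carbons: the parent is decane.
An aldehyde (terminal –CHO) is the principal characteristic group, giving the suffix -al.
Number the chain so that the aldehyde carbon is C-1 by definition.
With this numbering: a methyl group at C-4.
Assembling the pieces gives 4-methyldecanal.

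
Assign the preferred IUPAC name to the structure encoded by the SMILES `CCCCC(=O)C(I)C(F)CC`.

3-fluoro-4-iodononan-5-one

The longest carbon chain that includes the carbonyl has 9 carbons, so the parent hydride is nonane.
A ketone (C=O on an internal carbon) is the principal characteristic group, giving the suffix -one.
The numbering direction is chosen so that the substituent locant set {3,4} is lower than {6,7} at the first point of difference.
That gives the carbonyl at C-5; a fluoro group at C-3; an iodo group at C-4.
The substituents are ordered alphabetically, ignoring any di-/tri- multipliers.
Assembling the pieces gives 3-fluoro-4-iodononan-5-one.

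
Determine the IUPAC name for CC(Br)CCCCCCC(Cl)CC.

2-bromo-9-chloroundecane

The parent chain contains 11 carbons (undecane).
The numbering direction is chosen so that the substituent locant set {2,9} is lower than {3,10} at the first point of difference.
With this numbering: a bromo group at C-2; a chloro group at C-9.
Prefixes are listed alphabetically: bromo, chloro.
The name is 2-bromo-9-chloroundecane.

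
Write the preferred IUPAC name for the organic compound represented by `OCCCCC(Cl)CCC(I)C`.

The longest carbon chain that includes the –OH group has 9 carbons, so the parent hydride is nonane.
An alcohol (–OH) is the principal characteristic group, giving the suffix -ol.
Number the chain so that numbering from this end puts the hydroxyl group at C-1 rather than C-9.
That gives the hydroxyl at C-1; a chloro group at C-5; an iodo group at C-8.
Substituent prefixes are cited in alphabetical order (multiplying prefixes like di-/tri- are ignored for ordering).
Putting it together: 5-chloro-8-iodononan-1-ol.

5-chloro-8-iodononan-1-ol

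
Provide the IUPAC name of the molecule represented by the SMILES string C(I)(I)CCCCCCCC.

1,1-diiodononane

The longest carbon chain is 9 atoms: the parent is nonane.
Number the chain so that the substituent locant set {1,1} is lower than {9,9} at the first point of difference.
With this numbering: two iodo groups at C-1.
Assembling the pieces gives 1,1-diiodononane.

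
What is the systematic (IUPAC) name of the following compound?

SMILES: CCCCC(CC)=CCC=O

Counting along the main chain through the –CHO group and the multiple bond gives 8 carbons: the parent is octane.
The highest-priority functional group is an aldehyde (terminal –CHO), so the name ends in -al.
There is one C=C double bond, indicated by the ending -ene.
Choose the numbering such that the aldehyde carbon is C-1 by definition.
With this numbering: the double bond between C-3 and C-4; an ethyl group at C-4.
Assembling the pieces gives 4-ethyloct-3-enal.

4-ethyloct-3-enal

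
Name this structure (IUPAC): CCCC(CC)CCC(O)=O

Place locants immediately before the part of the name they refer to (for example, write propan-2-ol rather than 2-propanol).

4-ethylheptanoic acid

Counting along the main chain through the –COOH group gives 7 carbons: the parent is heptane.
The highest-priority functional group is a carboxylic acid (terminal –COOH), so the name ends in -oic acid.
The numbering direction is chosen so that the carboxylic acid carbon is C-1 by definition.
This places an ethyl group at C-4.
Assembling the pieces gives 4-ethylheptanoic acid.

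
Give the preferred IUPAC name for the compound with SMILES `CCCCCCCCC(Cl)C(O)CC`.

4-chlorododecan-3-ol

The longest chain bearing the –OH group is 12 carbons long (dodecane).
The highest-priority functional group is an alcohol (–OH), so the name ends in -ol.
The numbering direction is chosen so that numbering from this end puts the hydroxyl group at C-3 rather than C-10.
With this numbering: the hydroxyl at C-3; a chloro group at C-4.
Assembling the pieces gives 4-chlorododecan-3-ol.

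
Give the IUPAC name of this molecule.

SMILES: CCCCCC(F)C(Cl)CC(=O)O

The longest chain bearing the –COOH group is 9 carbons long (nonane).
The principal characteristic group is a carboxylic acid (terminal –COOH), named with the suffix -oic acid.
Number the chain so that the carboxylic acid carbon is C-1 by definition.
This places a chloro group at C-3; a fluoro group at C-4.
Substituent prefixes are cited in alphabetical order (multiplying prefixes like di-/tri- are ignored for ordering).
Putting it together: 3-chloro-4-fluorononanoic acid.

3-chloro-4-fluorononanoic acid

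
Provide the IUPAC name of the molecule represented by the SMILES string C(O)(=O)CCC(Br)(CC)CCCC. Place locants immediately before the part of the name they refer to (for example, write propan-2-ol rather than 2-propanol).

4-bromo-4-ethyloctanoic acid

Counting along the main chain through the –COOH group gives 8 carbons: the parent is octane.
The principal characteristic group is a carboxylic acid (terminal –COOH), named with the suffix -oic acid.
Number the chain so that the carboxylic acid carbon is C-1 by definition.
With this numbering: a bromo group at C-4; an ethyl group at C-4.
The substituents are ordered alphabetically, ignoring any di-/tri- multipliers.
The name is 4-bromo-4-ethyloctanoic acid.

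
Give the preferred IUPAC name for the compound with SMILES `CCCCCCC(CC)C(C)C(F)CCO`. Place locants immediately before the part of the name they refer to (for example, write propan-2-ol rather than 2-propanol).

The longest chain bearing the –OH group is 11 carbons long (undecane).
The principal characteristic group is an alcohol (–OH), named with the suffix -ol.
The numbering direction is chosen so that numbering from this end puts the hydroxyl group at C-1 rather than C-11.
This places the hydroxyl at C-1; an ethyl group at C-5; a fluoro group at C-3; a methyl group at C-4.
Prefixes are listed alphabetically: ethyl, fluoro, methyl.
Putting it together: 5-ethyl-3-fluoro-4-methylundecan-1-ol.

5-ethyl-3-fluoro-4-methylundecan-1-ol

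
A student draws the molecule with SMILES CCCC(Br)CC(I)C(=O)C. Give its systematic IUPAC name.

The longest carbon chain that includes the carbonyl has 8 carbons, so the parent hydride is octane.
The principal characteristic group is a ketone (C=O on an internal carbon), named with the suffix -one.
The numbering direction is chosen so that numbering from this end puts the carbonyl group at C-2 rather than C-7.
With this numbering: the carbonyl at C-2; a bromo group at C-5; an iodo group at C-3.
The substituents are ordered alphabetically, ignoring any di-/tri- multipliers.
The name is 5-bromo-3-iodooctan-2-one.

5-bromo-3-iodooctan-2-one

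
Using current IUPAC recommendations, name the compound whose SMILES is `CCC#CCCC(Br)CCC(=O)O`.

4-bromodec-7-ynoic acid

The longest carbon chain that includes the –COOH group and the multiple bond has 10 carbons, so the parent hydride is decane.
A carboxylic acid (terminal –COOH) is the principal characteristic group, giving the suffix -oic acid.
There is one C≡C triple bond, indicated by the ending -yne.
The numbering direction is chosen so that the carboxylic acid carbon is C-1 by definition.
With this numbering: the triple bond between C-7 and C-8; a bromo group at C-4.
The name is 4-bromodec-7-ynoic acid.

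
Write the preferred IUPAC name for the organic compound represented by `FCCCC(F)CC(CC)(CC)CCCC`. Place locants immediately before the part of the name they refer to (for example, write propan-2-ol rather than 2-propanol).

6,6-diethyl-1,4-difluorodecane

The longest carbon chain is 10 atoms: the parent is decane.
Choose the numbering such that the substituent locant set {1,4,6,6} is lower than {5,5,7,10} at the first point of difference.
This places two ethyl groups at C-6; fluoro groups at C-1 and C-4.
Prefixes are listed alphabetically: ethyl, fluoro.
Assembling the pieces gives 6,6-diethyl-1,4-difluorodecane.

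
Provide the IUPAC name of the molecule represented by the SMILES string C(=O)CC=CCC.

hex-3-enal

The longest chain bearing the –CHO group and the multiple bond is 6 carbons long (hexane).
The principal characteristic group is an aldehyde (terminal –CHO), named with the suffix -al.
The chain contains a C=C double bond, so the unsaturation ending is -ene.
Number the chain so that the aldehyde carbon is C-1 by definition.
With this numbering: the double bond between C-3 and C-4.
The name is hex-3-enal.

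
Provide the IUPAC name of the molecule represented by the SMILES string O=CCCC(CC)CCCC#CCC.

Counting along the main chain through the –CHO group and the multiple bond gives 11 carbons: the parent is undecane.
The highest-priority functional group is an aldehyde (terminal –CHO), so the name ends in -al.
A C≡C triple bond in the chain gives the infix -yne-.
Number the chain so that the aldehyde carbon is C-1 by definition.
This places the triple bond between C-8 and C-9; an ethyl group at C-4.
Assembling the pieces gives 4-ethylundec-8-ynal.

4-ethylundec-8-ynal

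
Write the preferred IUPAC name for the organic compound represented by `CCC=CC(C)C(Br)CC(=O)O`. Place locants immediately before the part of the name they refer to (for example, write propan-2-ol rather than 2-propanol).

3-bromo-4-methyloct-5-enoic acid

The longest carbon chain that includes the –COOH group and the multiple bond has 8 carbons, so the parent hydride is octane.
A carboxylic acid (terminal –COOH) is the principal characteristic group, giving the suffix -oic acid.
There is one C=C double bond, indicated by the ending -ene.
Choose the numbering such that the carboxylic acid carbon is C-1 by definition.
That gives the double bond between C-5 and C-6; a bromo group at C-3; a methyl group at C-4.
Prefixes are listed alphabetically: bromo, methyl.
Assembling the pieces gives 3-bromo-4-methyloct-5-enoic acid.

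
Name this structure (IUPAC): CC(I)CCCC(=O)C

Counting along the main chain through the carbonyl gives 7 carbons: the parent is heptane.
The highest-priority functional group is a ketone (C=O on an internal carbon), so the name ends in -one.
Number the chain so that numbering from this end puts the carbonyl group at C-2 rather than C-6.
This places the carbonyl at C-2; an iodo group at C-6.
Assembling the pieces gives 6-iodoheptan-2-one.

6-iodoheptan-2-one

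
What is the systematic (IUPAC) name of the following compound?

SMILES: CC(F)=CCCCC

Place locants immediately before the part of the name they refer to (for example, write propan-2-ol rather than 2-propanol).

2-fluorohept-2-ene

The longest carbon chain that includes the multiple bond has 7 carbons, so the parent hydride is heptane.
There is one C=C double bond, indicated by the ending -ene.
The numbering direction is chosen so that numbering from this end puts the double bond at C-2 rather than C-5.
This places the double bond between C-2 and C-3; a fluoro group at C-2.
Assembling the pieces gives 2-fluorohept-2-ene.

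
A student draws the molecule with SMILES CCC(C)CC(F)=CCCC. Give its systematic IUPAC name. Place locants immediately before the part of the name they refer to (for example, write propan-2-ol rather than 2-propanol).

Counting along the main chain through the multiple bond gives 9 carbons: the parent is nonane.
A C=C double bond in the chain gives the infix -ene-.
The numbering direction is chosen so that numbering from this end puts the double bond at C-4 rather than C-5.
This places the double bond between C-4 and C-5; a fluoro group at C-5; a methyl group at C-7.
Substituent prefixes are cited in alphabetical order (multiplying prefixes like di-/tri- are ignored for ordering).
The name is 5-fluoro-7-methylnon-4-ene.

5-fluoro-7-methylnon-4-ene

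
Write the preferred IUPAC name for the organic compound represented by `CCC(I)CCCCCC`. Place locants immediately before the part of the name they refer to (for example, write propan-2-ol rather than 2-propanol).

The parent chain contains 9 carbons (nonane).
Number the chain so that the substituent locant set {3} is lower than {7} at the first point of difference.
With this numbering: an iodo group at C-3.
Assembling the pieces gives 3-iodononane.

3-iodononane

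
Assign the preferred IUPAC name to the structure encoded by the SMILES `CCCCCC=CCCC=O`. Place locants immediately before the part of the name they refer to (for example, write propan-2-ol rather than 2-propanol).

dec-4-enal

Counting along the main chain through the –CHO group and the multiple bond gives 10 carbons: the parent is decane.
An aldehyde (terminal –CHO) is the principal characteristic group, giving the suffix -al.
The chain contains a C=C double bond, so the unsaturation ending is -ene.
The numbering direction is chosen so that the aldehyde carbon is C-1 by definition.
This places the double bond between C-4 and C-5.
Putting it together: dec-4-enal.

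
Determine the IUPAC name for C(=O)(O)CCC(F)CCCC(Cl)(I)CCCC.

8-chloro-4-fluoro-8-iodododecanoic acid

The longest chain bearing the –COOH group is 12 carbons long (dodecane).
A carboxylic acid (terminal –COOH) is the principal characteristic group, giving the suffix -oic acid.
Choose the numbering such that the carboxylic acid carbon is C-1 by definition.
That gives a chloro group at C-8; a fluoro group at C-4; an iodo group at C-8.
Substituent prefixes are cited in alphabetical order (multiplying prefixes like di-/tri- are ignored for ordering).
The name is 8-chloro-4-fluoro-8-iodododecanoic acid.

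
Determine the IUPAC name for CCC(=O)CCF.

1-fluoropentan-3-one

The longest chain bearing the carbonyl is 5 carbons long (pentane).
A ketone (C=O on an internal carbon) is the principal characteristic group, giving the suffix -one.
Number the chain so that the substituent locant set {1} is lower than {5} at the first point of difference.
With this numbering: the carbonyl at C-3; a fluoro group at C-1.
Assembling the pieces gives 1-fluoropentan-3-one.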